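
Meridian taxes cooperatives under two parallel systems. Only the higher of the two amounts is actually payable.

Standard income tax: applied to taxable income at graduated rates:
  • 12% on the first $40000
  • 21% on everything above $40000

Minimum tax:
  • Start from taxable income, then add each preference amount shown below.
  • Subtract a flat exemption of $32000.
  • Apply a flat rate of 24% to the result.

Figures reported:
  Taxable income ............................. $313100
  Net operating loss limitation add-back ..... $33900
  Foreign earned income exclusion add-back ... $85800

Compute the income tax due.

Minimum tax:
  Adjusted income: $313100 + $33900 + $85800 = $432800
  Less exemption $32000 → base $400800
  $400800 × 24% = $96192

Standard income tax:
  $40000 × 12% = $4800
  $273100 × 21% = $57351
  → $62151

$96192 > $62151, so the minimum tax is the binding amount.

$96192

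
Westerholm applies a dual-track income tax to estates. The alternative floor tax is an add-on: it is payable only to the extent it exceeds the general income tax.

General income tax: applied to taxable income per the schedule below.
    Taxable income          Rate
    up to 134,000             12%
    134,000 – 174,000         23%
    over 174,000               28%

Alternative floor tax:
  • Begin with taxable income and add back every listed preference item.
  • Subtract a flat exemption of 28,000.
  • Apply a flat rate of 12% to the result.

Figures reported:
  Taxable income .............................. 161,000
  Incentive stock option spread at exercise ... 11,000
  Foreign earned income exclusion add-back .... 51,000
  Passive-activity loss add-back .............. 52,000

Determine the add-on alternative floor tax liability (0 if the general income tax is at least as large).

7,350

Alternative floor tax:
  Adjusted income: 161,000 + 11,000 + 51,000 + 52,000 = 275,000
  Less exemption 28,000 → base 247,000
  247,000 × 12% = 29,640

General income tax:
  134,000 × 12% = 16,080
  27,000 × 23% = 6,210
  → 22,290

Excess of alternative floor tax over general income tax: 29,640 − 22,290 = 7,350.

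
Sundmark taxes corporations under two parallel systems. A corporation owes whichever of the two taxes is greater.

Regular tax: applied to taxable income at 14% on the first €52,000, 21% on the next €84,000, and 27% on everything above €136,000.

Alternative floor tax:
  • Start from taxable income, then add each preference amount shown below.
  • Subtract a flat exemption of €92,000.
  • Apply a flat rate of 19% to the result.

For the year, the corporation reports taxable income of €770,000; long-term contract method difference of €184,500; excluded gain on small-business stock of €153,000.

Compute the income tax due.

Regular tax:
  €52,000 × 14% = €7,280
  €84,000 × 21% = €17,640
  €634,000 × 27% = €171,180
  → €196,100

Alternative floor tax:
  Adjusted income: €770,000 + €184,500 + €153,000 = €1,107,500
  Less exemption €92,000 → base €1,015,500
  €1,015,500 × 19% = €192,945

€196,100 > €192,945, so the regular tax governs.

€196,100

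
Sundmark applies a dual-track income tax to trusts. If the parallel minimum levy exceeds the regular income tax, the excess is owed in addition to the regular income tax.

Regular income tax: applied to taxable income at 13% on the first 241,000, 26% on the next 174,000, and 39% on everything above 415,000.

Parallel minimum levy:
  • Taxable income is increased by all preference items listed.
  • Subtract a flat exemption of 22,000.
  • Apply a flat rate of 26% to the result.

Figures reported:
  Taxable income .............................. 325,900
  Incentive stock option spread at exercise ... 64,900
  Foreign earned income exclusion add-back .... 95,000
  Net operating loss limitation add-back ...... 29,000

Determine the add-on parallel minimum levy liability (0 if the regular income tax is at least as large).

Parallel minimum levy:
  Adjusted income: 325,900 + 64,900 + 95,000 + 29,000 = 514,800
  Less exemption 22,000 → base 492,800
  492,800 × 26% = 128,128

Regular income tax:
  241,000 × 13% = 31,330
  84,900 × 26% = 22,074
  → 53,404

Excess of parallel minimum levy over regular income tax: 128,128 − 53,404 = 74,724.

74,724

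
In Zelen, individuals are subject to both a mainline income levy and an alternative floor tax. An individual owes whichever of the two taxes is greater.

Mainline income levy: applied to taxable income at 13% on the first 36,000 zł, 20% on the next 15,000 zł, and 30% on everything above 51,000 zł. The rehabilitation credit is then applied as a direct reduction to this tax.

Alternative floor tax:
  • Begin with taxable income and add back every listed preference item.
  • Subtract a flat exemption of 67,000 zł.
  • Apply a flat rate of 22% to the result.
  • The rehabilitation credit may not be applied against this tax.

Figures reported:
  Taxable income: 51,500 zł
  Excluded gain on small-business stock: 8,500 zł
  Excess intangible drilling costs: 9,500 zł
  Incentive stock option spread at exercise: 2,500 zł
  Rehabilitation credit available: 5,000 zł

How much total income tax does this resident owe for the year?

2,830 zł

Alternative floor tax:
  Adjusted income: 51,500 zł + 8,500 zł + 9,500 zł + 2,500 zł = 72,000 zł
  Less exemption 67,000 zł → base 5,000 zł
  5,000 zł × 22% = 1,100 zł

Mainline income levy:
  36,000 zł × 13% = 4,680 zł
  15,000 zł × 20% = 3,000 zł
  500 zł × 30% = 150 zł
  → 7,830 zł
  Less rehabilitation credit 5,000 zł → 2,830 zł

2,830 zł > 1,100 zł, so the mainline income levy governs.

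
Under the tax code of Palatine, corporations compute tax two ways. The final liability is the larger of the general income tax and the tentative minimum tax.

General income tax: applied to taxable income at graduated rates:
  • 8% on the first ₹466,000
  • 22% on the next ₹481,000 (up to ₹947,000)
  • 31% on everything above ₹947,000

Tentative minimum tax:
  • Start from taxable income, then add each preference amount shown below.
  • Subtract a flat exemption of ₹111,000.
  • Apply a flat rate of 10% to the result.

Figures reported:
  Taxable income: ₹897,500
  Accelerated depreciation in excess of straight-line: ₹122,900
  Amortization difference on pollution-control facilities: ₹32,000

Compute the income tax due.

General income tax:
  ₹466,000 × 8% = ₹37,280
  ₹431,500 × 22% = ₹94,930
  → ₹132,210

Tentative minimum tax:
  Adjusted income: ₹897,500 + ₹122,900 + ₹32,000 = ₹1,052,400
  Less exemption ₹111,000 → base ₹941,400
  ₹941,400 × 10% = ₹94,140

₹132,210 > ₹94,140, so the general income tax governs.

₹132,210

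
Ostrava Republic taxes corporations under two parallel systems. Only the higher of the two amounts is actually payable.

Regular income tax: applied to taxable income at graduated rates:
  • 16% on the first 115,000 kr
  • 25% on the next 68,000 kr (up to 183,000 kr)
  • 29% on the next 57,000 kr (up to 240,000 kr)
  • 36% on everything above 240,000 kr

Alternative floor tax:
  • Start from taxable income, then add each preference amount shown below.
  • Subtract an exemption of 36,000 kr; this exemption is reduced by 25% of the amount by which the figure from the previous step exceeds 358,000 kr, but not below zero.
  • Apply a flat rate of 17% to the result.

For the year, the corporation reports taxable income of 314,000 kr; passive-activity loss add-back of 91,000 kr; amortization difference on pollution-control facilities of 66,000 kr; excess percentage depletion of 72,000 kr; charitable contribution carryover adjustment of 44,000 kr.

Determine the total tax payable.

99,790 kr

Alternative floor tax:
  Adjusted income: 314,000 kr + 91,000 kr + 66,000 kr + 72,000 kr + 44,000 kr = 587,000 kr
  Exemption: 25% × (587,000 kr − 358,000 kr) = 57,250 kr ≥ 36,000 kr, so the exemption is fully phased out
  Base: 587,000 kr − 0 kr = 587,000 kr
  587,000 kr × 17% = 99,790 kr

Regular income tax:
  115,000 kr × 16% = 18,400 kr
  68,000 kr × 25% = 17,000 kr
  57,000 kr × 29% = 16,530 kr
  74,000 kr × 36% = 26,640 kr
  → 78,570 kr

99,790 kr > 78,570 kr, so the alternative floor tax is the binding amount.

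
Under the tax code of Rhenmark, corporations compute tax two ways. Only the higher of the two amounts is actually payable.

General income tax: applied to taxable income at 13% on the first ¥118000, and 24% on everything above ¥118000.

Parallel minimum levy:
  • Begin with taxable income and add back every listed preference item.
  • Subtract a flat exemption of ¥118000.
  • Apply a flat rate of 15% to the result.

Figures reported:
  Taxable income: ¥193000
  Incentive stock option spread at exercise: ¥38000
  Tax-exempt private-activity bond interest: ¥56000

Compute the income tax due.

Parallel minimum levy:
  Adjusted income: ¥193000 + ¥38000 + ¥56000 = ¥287000
  Less exemption ¥118000 → base ¥169000
  ¥169000 × 15% = ¥25350

General income tax:
  ¥118000 × 13% = ¥15340
  ¥75000 × 24% = ¥18000
  → ¥33340

¥33340 > ¥25350, so the general income tax governs.

¥33340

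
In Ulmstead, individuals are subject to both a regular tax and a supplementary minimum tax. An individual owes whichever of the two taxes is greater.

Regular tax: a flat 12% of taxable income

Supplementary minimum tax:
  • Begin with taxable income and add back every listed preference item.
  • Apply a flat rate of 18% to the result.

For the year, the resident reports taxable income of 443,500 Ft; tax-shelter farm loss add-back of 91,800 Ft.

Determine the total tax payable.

Regular tax:
  443,500 Ft × 12% = 53,220 Ft

Supplementary minimum tax:
  Adjusted income: 443,500 Ft + 91,800 Ft = 535,300 Ft
  535,300 Ft × 18% = 96,354 Ft

96,354 Ft > 53,220 Ft, so the supplementary minimum tax is the binding amount.

96,354 Ft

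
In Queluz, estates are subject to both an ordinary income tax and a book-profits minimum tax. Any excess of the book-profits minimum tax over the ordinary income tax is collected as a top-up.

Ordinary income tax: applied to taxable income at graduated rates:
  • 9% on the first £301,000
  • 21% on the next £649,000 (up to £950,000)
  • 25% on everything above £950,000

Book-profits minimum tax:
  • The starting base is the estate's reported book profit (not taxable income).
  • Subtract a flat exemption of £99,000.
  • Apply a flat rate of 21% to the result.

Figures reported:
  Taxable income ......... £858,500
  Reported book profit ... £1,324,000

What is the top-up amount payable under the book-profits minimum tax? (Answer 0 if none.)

£113,085

Ordinary income tax:
  £301,000 × 9% = £27,090
  £557,500 × 21% = £117,075
  → £144,165

Book-profits minimum tax:
  Base (reported book profit): £1,324,000
  Less exemption £99,000 → base £1,225,000
  £1,225,000 × 21% = £257,250

Excess of book-profits minimum tax over ordinary income tax: £257,250 − £144,165 = £113,085.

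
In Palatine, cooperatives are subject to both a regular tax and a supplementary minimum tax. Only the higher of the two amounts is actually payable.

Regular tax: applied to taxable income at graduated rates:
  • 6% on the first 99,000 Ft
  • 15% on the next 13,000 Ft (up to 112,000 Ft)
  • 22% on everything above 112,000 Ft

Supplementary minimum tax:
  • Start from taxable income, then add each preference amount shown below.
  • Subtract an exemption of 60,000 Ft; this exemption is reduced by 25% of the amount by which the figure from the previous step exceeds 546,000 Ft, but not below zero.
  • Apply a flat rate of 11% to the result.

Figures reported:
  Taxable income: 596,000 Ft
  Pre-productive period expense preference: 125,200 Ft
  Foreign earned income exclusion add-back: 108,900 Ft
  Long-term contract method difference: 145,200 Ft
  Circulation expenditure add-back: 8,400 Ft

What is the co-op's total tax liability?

114,370 Ft

Regular tax:
  99,000 Ft × 6% = 5,940 Ft
  13,000 Ft × 15% = 1,950 Ft
  484,000 Ft × 22% = 106,480 Ft
  → 114,370 Ft

Supplementary minimum tax:
  Adjusted income: 596,000 Ft + 125,200 Ft + 108,900 Ft + 145,200 Ft + 8,400 Ft = 983,700 Ft
  Exemption: 25% × (983,700 Ft − 546,000 Ft) = 109,425 Ft ≥ 60,000 Ft, so the exemption is fully phased out
  Base: 983,700 Ft − 0 Ft = 983,700 Ft
  983,700 Ft × 11% = 108,207 Ft

114,370 Ft > 108,207 Ft, so the regular tax governs.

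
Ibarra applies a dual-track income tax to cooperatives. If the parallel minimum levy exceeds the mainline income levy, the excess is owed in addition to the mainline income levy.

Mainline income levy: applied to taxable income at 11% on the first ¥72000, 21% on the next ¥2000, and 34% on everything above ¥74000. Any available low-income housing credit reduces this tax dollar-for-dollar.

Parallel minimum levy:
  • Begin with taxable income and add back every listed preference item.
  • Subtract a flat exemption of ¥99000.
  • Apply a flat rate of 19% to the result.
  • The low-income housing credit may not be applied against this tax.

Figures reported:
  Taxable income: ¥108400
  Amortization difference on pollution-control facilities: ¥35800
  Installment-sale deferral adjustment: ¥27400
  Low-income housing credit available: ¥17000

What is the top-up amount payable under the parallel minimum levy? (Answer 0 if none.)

Mainline income levy:
  ¥72000 × 11% = ¥7920
  ¥2000 × 21% = ¥420
  ¥34400 × 34% = ¥11696
  → ¥20036
  Less low-income housing credit ¥17000 → ¥3036

Parallel minimum levy:
  Adjusted income: ¥108400 + ¥35800 + ¥27400 = ¥171600
  Less exemption ¥99000 → base ¥72600
  ¥72600 × 19% = ¥13794

Excess of parallel minimum levy over mainline income levy: ¥13794 − ¥3036 = ¥10758.

¥10758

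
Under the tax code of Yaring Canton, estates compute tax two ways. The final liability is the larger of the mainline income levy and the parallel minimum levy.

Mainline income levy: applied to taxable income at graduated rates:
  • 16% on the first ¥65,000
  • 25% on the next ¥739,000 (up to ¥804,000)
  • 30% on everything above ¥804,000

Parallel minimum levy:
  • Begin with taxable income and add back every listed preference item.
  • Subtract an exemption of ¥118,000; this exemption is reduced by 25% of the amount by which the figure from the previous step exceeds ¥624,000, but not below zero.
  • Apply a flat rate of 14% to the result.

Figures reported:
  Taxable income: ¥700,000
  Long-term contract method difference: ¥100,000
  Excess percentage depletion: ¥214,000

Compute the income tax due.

Mainline income levy:
  ¥65,000 × 16% = ¥10,400
  ¥635,000 × 25% = ¥158,750
  → ¥169,150

Parallel minimum levy:
  Adjusted income: ¥700,000 + ¥100,000 + ¥214,000 = ¥1,014,000
  Exemption: ¥118,000 − 25% × (¥1,014,000 − ¥624,000) = ¥118,000 − ¥97,500 = ¥20,500
  Base: ¥1,014,000 − ¥20,500 = ¥993,500
  ¥993,500 × 14% = ¥139,090

¥169,150 > ¥139,090, so the mainline income levy governs.

¥169,150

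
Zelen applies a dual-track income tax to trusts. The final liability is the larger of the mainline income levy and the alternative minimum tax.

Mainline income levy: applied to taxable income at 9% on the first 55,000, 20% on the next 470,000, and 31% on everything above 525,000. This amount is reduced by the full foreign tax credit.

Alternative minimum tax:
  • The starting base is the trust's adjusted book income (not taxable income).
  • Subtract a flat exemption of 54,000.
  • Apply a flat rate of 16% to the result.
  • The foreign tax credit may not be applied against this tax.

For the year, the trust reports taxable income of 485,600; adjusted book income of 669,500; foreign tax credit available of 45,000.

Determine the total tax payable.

98,480

Alternative minimum tax:
  Base (adjusted book income): 669,500
  Less exemption 54,000 → base 615,500
  615,500 × 16% = 98,480

Mainline income levy:
  55,000 × 9% = 4,950
  430,600 × 20% = 86,120
  → 91,070
  Less foreign tax credit 45,000 → 46,070

98,480 > 46,070, so the alternative minimum tax is the binding amount.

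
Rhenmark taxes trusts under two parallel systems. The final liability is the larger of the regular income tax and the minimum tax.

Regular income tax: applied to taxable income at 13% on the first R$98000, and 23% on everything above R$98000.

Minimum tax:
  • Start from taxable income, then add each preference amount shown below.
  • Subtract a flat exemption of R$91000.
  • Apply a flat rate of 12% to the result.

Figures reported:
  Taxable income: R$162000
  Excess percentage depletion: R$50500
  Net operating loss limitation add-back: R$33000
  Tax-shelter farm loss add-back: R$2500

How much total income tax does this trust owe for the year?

Minimum tax:
  Adjusted income: R$162000 + R$50500 + R$33000 + R$2500 = R$248000
  Less exemption R$91000 → base R$157000
  R$157000 × 12% = R$18840

Regular income tax:
  R$98000 × 13% = R$12740
  R$64000 × 23% = R$14720
  → R$27460

R$27460 > R$18840, so the regular income tax governs.

R$27460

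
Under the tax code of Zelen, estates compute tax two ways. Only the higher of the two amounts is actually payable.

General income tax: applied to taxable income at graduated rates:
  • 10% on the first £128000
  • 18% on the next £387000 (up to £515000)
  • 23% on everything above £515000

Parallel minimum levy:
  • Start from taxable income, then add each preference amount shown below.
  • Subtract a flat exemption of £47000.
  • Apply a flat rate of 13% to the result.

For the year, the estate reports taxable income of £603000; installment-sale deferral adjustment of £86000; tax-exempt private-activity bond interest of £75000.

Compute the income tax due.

£102700

General income tax:
  £128000 × 10% = £12800
  £387000 × 18% = £69660
  £88000 × 23% = £20240
  → £102700

Parallel minimum levy:
  Adjusted income: £603000 + £86000 + £75000 = £764000
  Less exemption £47000 → base £717000
  £717000 × 13% = £93210

£102700 > £93210, so the general income tax governs.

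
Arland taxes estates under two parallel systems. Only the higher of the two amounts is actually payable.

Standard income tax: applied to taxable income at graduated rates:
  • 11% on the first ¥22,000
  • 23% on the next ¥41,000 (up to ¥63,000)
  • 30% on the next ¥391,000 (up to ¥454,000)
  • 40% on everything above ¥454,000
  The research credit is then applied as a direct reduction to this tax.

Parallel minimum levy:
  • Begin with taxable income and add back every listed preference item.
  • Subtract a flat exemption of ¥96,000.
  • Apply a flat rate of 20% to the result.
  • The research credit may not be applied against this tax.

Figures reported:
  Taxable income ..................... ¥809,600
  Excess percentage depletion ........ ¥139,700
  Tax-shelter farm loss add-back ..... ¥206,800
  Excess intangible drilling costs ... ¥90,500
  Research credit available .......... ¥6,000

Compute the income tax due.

¥265,390

Standard income tax:
  ¥22,000 × 11% = ¥2,420
  ¥41,000 × 23% = ¥9,430
  ¥391,000 × 30% = ¥117,300
  ¥355,600 × 40% = ¥142,240
  → ¥271,390
  Less research credit ¥6,000 → ¥265,390

Parallel minimum levy:
  Adjusted income: ¥809,600 + ¥139,700 + ¥206,800 + ¥90,500 = ¥1,246,600
  Less exemption ¥96,000 → base ¥1,150,600
  ¥1,150,600 × 20% = ¥230,120

¥265,390 > ¥230,120, so the standard income tax governs.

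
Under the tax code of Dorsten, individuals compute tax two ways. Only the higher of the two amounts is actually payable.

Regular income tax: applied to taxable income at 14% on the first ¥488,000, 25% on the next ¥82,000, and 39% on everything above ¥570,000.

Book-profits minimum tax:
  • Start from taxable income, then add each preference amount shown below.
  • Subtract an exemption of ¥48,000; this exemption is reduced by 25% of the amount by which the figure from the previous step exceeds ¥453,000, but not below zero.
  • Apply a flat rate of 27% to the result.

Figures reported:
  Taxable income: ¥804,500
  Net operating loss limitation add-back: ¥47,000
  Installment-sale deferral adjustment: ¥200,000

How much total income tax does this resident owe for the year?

Book-profits minimum tax:
  Adjusted income: ¥804,500 + ¥47,000 + ¥200,000 = ¥1,051,500
  Exemption: 25% × (¥1,051,500 − ¥453,000) = ¥149,625 ≥ ¥48,000, so the exemption is fully phased out
  Base: ¥1,051,500 − ¥0 = ¥1,051,500
  ¥1,051,500 × 27% = ¥283,905

Regular income tax:
  ¥488,000 × 14% = ¥68,320
  ¥82,000 × 25% = ¥20,500
  ¥234,500 × 39% = ¥91,455
  → ¥180,275

¥283,905 > ¥180,275, so the book-profits minimum tax is the binding amount.

¥283,905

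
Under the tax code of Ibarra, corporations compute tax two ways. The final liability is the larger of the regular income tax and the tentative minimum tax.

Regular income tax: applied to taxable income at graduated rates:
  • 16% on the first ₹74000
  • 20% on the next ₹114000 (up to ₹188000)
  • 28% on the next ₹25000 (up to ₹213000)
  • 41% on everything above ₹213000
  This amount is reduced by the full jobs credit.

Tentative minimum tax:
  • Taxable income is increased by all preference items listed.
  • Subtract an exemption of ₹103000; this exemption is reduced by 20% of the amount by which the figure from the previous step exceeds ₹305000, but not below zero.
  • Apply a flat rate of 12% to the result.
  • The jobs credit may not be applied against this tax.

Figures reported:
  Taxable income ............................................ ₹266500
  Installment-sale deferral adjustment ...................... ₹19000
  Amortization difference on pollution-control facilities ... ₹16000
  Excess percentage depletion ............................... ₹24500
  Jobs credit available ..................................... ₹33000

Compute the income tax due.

Regular income tax:
  ₹74000 × 16% = ₹11840
  ₹114000 × 20% = ₹22800
  ₹25000 × 28% = ₹7000
  ₹53500 × 41% = ₹21935
  → ₹63575
  Less jobs credit ₹33000 → ₹30575

Tentative minimum tax:
  Adjusted income: ₹266500 + ₹19000 + ₹16000 + ₹24500 = ₹326000
  Exemption: ₹103000 − 20% × (₹326000 − ₹305000) = ₹103000 − ₹4200 = ₹98800
  Base: ₹326000 − ₹98800 = ₹227200
  ₹227200 × 12% = ₹27264

₹30575 > ₹27264, so the regular income tax governs.

₹30575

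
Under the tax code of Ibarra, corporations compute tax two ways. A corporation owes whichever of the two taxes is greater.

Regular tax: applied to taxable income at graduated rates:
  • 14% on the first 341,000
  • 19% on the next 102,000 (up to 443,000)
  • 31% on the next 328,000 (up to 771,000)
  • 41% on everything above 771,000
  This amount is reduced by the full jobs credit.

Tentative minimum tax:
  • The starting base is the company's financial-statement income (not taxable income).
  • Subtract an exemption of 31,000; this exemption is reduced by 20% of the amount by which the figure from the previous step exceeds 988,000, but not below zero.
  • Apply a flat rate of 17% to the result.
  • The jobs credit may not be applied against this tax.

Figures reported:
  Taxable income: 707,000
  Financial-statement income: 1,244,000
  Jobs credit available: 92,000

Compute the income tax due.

Tentative minimum tax:
  Base (financial-statement income): 1,244,000
  Exemption: 20% × (1,244,000 − 988,000) = 51,200 ≥ 31,000, so the exemption is fully phased out
  Base: 1,244,000 − 0 = 1,244,000
  1,244,000 × 17% = 211,480

Regular tax:
  341,000 × 14% = 47,740
  102,000 × 19% = 19,380
  264,000 × 31% = 81,840
  → 148,960
  Less jobs credit 92,000 → 56,960

211,480 > 56,960, so the tentative minimum tax is the binding amount.

211,480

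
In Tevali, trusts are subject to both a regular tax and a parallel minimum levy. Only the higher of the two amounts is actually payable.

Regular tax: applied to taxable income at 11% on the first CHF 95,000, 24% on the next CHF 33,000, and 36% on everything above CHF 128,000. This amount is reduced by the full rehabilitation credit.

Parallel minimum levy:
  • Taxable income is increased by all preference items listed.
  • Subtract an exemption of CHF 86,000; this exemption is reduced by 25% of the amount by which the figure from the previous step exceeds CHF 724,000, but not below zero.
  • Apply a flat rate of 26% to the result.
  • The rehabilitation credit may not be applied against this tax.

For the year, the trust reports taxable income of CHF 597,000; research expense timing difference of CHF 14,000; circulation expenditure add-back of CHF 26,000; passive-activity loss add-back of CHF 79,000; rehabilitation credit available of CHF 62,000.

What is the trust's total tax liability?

Regular tax:
  CHF 95,000 × 11% = CHF 10,450
  CHF 33,000 × 24% = CHF 7,920
  CHF 469,000 × 36% = CHF 168,840
  → CHF 187,210
  Less rehabilitation credit CHF 62,000 → CHF 125,210

Parallel minimum levy:
  Adjusted income: CHF 597,000 + CHF 14,000 + CHF 26,000 + CHF 79,000 = CHF 716,000
  Exemption: CHF 716,000 ≤ CHF 724,000, so full CHF 86,000 applies
  Base: CHF 716,000 − CHF 86,000 = CHF 630,000
  CHF 630,000 × 26% = CHF 163,800

CHF 163,800 > CHF 125,210, so the parallel minimum levy is the binding amount.

CHF 163,800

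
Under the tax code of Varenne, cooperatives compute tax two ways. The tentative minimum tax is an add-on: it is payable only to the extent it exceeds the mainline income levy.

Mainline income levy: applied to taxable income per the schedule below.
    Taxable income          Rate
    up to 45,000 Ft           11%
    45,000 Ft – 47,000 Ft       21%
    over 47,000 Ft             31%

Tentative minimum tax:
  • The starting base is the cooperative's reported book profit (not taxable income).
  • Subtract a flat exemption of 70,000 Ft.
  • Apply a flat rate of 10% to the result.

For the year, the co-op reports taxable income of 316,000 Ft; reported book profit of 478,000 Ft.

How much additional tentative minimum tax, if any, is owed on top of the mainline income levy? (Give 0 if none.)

0 Ft

Tentative minimum tax:
  Base (reported book profit): 478,000 Ft
  Less exemption 70,000 Ft → base 408,000 Ft
  408,000 Ft × 10% = 40,800 Ft

Mainline income levy:
  45,000 Ft × 11% = 4,950 Ft
  2,000 Ft × 21% = 420 Ft
  269,000 Ft × 31% = 83,390 Ft
  → 88,760 Ft

40,800 Ft ≤ 88,760 Ft, so no add-on is due.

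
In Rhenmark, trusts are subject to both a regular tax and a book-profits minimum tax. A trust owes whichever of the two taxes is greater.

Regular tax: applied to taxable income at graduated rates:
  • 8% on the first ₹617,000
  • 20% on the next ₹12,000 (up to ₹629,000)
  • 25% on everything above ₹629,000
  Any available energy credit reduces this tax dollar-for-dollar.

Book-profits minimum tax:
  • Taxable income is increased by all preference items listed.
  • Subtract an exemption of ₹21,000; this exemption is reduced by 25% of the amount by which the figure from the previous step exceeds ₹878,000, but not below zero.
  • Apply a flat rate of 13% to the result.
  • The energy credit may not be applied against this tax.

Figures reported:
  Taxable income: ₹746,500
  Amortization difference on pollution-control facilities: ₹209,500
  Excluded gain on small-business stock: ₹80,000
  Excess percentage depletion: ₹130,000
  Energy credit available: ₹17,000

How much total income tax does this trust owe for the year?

₹151,580

Regular tax:
  ₹617,000 × 8% = ₹49,360
  ₹12,000 × 20% = ₹2,400
  ₹117,500 × 25% = ₹29,375
  → ₹81,135
  Less energy credit ₹17,000 → ₹64,135

Book-profits minimum tax:
  Adjusted income: ₹746,500 + ₹209,500 + ₹80,000 + ₹130,000 = ₹1,166,000
  Exemption: 25% × (₹1,166,000 − ₹878,000) = ₹72,000 ≥ ₹21,000, so the exemption is fully phased out
  Base: ₹1,166,000 − ₹0 = ₹1,166,000
  ₹1,166,000 × 13% = ₹151,580

₹151,580 > ₹64,135, so the book-profits minimum tax is the binding amount.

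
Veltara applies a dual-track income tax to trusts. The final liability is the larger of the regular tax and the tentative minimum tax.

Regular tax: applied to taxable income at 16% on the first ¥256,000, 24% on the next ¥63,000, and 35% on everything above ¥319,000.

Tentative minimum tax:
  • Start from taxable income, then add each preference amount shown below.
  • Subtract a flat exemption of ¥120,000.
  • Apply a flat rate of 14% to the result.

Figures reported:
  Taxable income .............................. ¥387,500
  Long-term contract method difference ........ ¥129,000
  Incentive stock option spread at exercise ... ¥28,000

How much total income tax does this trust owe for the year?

¥80,055

Regular tax:
  ¥256,000 × 16% = ¥40,960
  ¥63,000 × 24% = ¥15,120
  ¥68,500 × 35% = ¥23,975
  → ¥80,055

Tentative minimum tax:
  Adjusted income: ¥387,500 + ¥129,000 + ¥28,000 = ¥544,500
  Less exemption ¥120,000 → base ¥424,500
  ¥424,500 × 14% = ¥59,430

¥80,055 > ¥59,430, so the regular tax governs.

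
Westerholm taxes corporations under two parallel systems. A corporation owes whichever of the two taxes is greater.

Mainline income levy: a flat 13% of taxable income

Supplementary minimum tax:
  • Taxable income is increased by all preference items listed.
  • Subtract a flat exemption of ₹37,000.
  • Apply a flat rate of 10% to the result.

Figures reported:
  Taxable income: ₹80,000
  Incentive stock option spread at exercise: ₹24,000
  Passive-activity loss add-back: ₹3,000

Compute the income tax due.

₹10,400

Mainline income levy:
  ₹80,000 × 13% = ₹10,400

Supplementary minimum tax:
  Adjusted income: ₹80,000 + ₹24,000 + ₹3,000 = ₹107,000
  Less exemption ₹37,000 → base ₹70,000
  ₹70,000 × 10% = ₹7,000

₹10,400 > ₹7,000, so the mainline income levy governs.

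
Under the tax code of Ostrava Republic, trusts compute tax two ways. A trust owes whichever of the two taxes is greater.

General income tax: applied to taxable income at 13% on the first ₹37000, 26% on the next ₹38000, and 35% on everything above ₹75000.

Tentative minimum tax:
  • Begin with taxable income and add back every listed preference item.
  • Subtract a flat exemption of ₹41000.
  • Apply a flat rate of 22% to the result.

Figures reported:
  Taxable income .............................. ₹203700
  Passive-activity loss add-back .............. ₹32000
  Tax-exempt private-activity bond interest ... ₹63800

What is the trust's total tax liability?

Tentative minimum tax:
  Adjusted income: ₹203700 + ₹32000 + ₹63800 = ₹299500
  Less exemption ₹41000 → base ₹258500
  ₹258500 × 22% = ₹56870

General income tax:
  ₹37000 × 13% = ₹4810
  ₹38000 × 26% = ₹9880
  ₹128700 × 35% = ₹45045
  → ₹59735

₹59735 > ₹56870, so the general income tax governs.

₹59735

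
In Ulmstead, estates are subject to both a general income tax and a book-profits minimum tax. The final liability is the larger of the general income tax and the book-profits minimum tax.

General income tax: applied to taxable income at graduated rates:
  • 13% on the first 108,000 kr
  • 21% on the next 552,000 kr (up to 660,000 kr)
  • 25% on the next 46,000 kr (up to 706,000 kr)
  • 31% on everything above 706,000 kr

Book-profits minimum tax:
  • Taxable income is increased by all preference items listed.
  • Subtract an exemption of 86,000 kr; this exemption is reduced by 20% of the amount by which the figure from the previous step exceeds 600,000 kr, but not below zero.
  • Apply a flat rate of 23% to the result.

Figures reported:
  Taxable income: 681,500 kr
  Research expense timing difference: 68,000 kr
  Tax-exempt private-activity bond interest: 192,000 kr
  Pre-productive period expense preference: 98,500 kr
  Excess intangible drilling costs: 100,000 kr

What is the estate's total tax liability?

262,200 kr

Book-profits minimum tax:
  Adjusted income: 681,500 kr + 68,000 kr + 192,000 kr + 98,500 kr + 100,000 kr = 1,140,000 kr
  Exemption: 20% × (1,140,000 kr − 600,000 kr) = 108,000 kr ≥ 86,000 kr, so the exemption is fully phased out
  Base: 1,140,000 kr − 0 kr = 1,140,000 kr
  1,140,000 kr × 23% = 262,200 kr

General income tax:
  108,000 kr × 13% = 14,040 kr
  552,000 kr × 21% = 115,920 kr
  21,500 kr × 25% = 5,375 kr
  → 135,335 kr

262,200 kr > 135,335 kr, so the book-profits minimum tax is the binding amount.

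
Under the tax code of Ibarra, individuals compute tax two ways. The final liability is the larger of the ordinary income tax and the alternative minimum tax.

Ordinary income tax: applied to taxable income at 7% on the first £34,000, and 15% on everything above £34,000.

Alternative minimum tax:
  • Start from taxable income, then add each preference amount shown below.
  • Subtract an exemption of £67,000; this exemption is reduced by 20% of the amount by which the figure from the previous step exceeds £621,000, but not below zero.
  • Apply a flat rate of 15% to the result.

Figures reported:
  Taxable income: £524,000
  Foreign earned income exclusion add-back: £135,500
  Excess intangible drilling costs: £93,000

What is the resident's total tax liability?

£106,770

Ordinary income tax:
  £34,000 × 7% = £2,380
  £490,000 × 15% = £73,500
  → £75,880

Alternative minimum tax:
  Adjusted income: £524,000 + £135,500 + £93,000 = £752,500
  Exemption: £67,000 − 20% × (£752,500 − £621,000) = £67,000 − £26,300 = £40,700
  Base: £752,500 − £40,700 = £711,800
  £711,800 × 15% = £106,770

£106,770 > £75,880, so the alternative minimum tax is the binding amount.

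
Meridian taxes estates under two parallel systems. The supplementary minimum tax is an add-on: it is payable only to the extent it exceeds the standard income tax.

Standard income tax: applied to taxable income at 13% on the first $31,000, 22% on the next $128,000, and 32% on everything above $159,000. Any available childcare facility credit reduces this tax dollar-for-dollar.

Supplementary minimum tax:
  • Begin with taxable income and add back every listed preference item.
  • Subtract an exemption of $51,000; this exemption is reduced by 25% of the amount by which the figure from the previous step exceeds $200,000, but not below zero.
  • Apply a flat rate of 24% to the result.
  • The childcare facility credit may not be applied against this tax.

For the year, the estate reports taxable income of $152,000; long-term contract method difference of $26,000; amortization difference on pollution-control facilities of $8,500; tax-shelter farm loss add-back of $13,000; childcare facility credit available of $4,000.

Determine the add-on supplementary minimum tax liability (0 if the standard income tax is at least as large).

Supplementary minimum tax:
  Adjusted income: $152,000 + $26,000 + $8,500 + $13,000 = $199,500
  Exemption: $199,500 ≤ $200,000, so full $51,000 applies
  Base: $199,500 − $51,000 = $148,500
  $148,500 × 24% = $35,640

Standard income tax:
  $31,000 × 13% = $4,030
  $121,000 × 22% = $26,620
  → $30,650
  Less childcare facility credit $4,000 → $26,650

Excess of supplementary minimum tax over standard income tax: $35,640 − $26,650 = $8,990.

$8,990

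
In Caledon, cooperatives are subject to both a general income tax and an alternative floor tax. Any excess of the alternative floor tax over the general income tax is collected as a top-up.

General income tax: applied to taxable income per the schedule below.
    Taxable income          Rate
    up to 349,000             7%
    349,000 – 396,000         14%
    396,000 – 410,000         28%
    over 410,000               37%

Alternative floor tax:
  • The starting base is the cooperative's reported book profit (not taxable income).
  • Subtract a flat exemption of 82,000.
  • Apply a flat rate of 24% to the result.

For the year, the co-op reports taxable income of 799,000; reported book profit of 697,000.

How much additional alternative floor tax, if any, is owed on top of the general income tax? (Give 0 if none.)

Alternative floor tax:
  Base (reported book profit): 697,000
  Less exemption 82,000 → base 615,000
  615,000 × 24% = 147,600

General income tax:
  349,000 × 7% = 24,430
  47,000 × 14% = 6,580
  14,000 × 28% = 3,920
  389,000 × 37% = 143,930
  → 178,860

147,600 ≤ 178,860, so no add-on is due.

0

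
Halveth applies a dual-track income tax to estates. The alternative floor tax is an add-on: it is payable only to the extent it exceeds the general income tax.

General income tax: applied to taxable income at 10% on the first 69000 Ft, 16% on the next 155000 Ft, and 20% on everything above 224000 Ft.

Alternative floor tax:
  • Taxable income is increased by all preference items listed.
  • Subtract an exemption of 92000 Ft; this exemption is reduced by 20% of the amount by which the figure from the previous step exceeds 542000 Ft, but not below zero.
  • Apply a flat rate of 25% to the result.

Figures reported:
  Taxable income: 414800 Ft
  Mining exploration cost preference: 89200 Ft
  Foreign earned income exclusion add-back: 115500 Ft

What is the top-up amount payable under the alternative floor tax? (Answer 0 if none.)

General income tax:
  69000 Ft × 10% = 6900 Ft
  155000 Ft × 16% = 24800 Ft
  190800 Ft × 20% = 38160 Ft
  → 69860 Ft

Alternative floor tax:
  Adjusted income: 414800 Ft + 89200 Ft + 115500 Ft = 619500 Ft
  Exemption: 92000 Ft − 20% × (619500 Ft − 542000 Ft) = 92000 Ft − 15500 Ft = 76500 Ft
  Base: 619500 Ft − 76500 Ft = 543000 Ft
  543000 Ft × 25% = 135750 Ft

Excess of alternative floor tax over general income tax: 135750 Ft − 69860 Ft = 65890 Ft.

65890 Ft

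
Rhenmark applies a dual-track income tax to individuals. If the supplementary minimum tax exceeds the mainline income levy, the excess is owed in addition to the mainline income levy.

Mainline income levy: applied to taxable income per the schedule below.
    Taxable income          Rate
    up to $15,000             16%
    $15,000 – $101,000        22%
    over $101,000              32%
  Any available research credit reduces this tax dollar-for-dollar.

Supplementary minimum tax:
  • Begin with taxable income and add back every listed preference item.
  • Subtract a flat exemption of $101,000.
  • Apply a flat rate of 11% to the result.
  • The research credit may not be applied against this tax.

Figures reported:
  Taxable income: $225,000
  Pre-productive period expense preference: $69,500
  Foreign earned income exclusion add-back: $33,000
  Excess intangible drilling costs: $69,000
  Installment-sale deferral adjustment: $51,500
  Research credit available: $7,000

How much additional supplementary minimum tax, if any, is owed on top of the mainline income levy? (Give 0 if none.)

Supplementary minimum tax:
  Adjusted income: $225,000 + $69,500 + $33,000 + $69,000 + $51,500 = $448,000
  Less exemption $101,000 → base $347,000
  $347,000 × 11% = $38,170

Mainline income levy:
  $15,000 × 16% = $2,400
  $86,000 × 22% = $18,920
  $124,000 × 32% = $39,680
  → $61,000
  Less research credit $7,000 → $54,000

$38,170 ≤ $54,000, so no add-on is due.

$0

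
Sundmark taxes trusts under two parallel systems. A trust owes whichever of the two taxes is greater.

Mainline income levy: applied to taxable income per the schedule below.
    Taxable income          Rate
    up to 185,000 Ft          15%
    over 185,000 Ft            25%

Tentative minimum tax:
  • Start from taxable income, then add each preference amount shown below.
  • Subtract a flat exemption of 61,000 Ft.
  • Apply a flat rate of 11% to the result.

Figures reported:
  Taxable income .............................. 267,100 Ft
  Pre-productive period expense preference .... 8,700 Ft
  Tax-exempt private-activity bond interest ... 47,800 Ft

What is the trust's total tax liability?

48,275 Ft

Tentative minimum tax:
  Adjusted income: 267,100 Ft + 8,700 Ft + 47,800 Ft = 323,600 Ft
  Less exemption 61,000 Ft → base 262,600 Ft
  262,600 Ft × 11% = 28,886 Ft

Mainline income levy:
  185,000 Ft × 15% = 27,750 Ft
  82,100 Ft × 25% = 20,525 Ft
  → 48,275 Ft

48,275 Ft > 28,886 Ft, so the mainline income levy governs.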